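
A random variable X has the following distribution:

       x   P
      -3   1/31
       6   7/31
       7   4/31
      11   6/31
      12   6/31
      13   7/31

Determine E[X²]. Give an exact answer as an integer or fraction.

3230/31

E[X²] = (1/31)·9 + (7/31)·36 + (4/31)·49 + (6/31)·121 + (6/31)·144 + (7/31)·169
     = 3230/31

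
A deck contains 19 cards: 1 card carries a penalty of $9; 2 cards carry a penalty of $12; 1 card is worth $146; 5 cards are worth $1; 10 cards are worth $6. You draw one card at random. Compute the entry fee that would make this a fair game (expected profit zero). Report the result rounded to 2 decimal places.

E[payout] = (1/19)·(-9) + (2/19)·(-12) + (1/19)·146 + (5/19)·1 + (10/19)·6 = 178/19
Fair fee = E[payout] = 178/19 ≈ $9.37

$9.37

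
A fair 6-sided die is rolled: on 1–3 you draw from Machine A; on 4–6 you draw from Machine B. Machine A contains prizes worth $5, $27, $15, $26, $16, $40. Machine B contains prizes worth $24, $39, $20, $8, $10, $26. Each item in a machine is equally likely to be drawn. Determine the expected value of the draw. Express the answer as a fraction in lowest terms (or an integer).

64/3 dollars

E[X | Machine A] = (5 + 27 + 15 + 26 + 16 + 40)/6 = 43/2
E[X | Machine B] = (24 + 39 + 20 + 8 + 10 + 26)/6 = 127/6
E[X] = (1/2)·43/2 + (1/2)·127/6 = 64/3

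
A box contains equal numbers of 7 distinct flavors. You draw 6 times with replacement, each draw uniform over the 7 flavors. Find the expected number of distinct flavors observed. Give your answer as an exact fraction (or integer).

Let Xⱼ=1 if type j appears at least once. P(Xⱼ=1) = 1 − ((7−1)/7)^6 = 70993/117649.
E[#distinct] = 7·70993/117649 = 70993/16807.

70993/16807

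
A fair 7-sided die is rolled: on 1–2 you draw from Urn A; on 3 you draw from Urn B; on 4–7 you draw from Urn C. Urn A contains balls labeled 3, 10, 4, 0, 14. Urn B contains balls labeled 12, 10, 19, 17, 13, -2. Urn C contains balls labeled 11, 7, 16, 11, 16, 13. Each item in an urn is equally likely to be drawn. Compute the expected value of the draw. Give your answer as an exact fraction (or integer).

E[X | Urn A] = (3 + 10 + 4 + 0 + 14)/5 = 31/5
E[X | Urn B] = (12 + 10 + 19 + 17 + 13 − 2)/6 = 23/2
E[X | Urn C] = (11 + 7 + 16 + 11 + 16 + 13)/6 = 37/3
E[X] = (2/7)·31/5 + (1/7)·23/2 + (4/7)·37/3 = 2197/210

2197/210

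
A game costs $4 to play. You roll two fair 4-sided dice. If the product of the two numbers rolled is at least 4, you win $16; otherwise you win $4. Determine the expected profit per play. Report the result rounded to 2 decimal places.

E[payout] = (5/16)·4 + (11/16)·16 = 49/4
Expected profit = 49/4 − 4 = 33/4 ≈ $8.25

$8.25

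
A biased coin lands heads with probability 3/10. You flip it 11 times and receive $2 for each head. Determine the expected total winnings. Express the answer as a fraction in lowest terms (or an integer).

E[#heads] = 11·3/10 = 33/10 (linearity over flips).
E[winnings] = 2·33/10 = 33/5.

33/5 dollars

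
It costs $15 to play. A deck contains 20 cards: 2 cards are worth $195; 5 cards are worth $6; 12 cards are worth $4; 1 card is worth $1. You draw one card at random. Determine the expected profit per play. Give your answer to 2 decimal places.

$8.45

E[payout] = (2/20)·195 + (5/20)·6 + (12/20)·4 + (1/20)·1 = 469/20
Expected profit = 469/20 − 15 = 169/20 ≈ $8.45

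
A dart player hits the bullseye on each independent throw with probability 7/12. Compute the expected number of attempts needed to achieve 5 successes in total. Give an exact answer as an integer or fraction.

60/7

By linearity (sum of 5 independent geometric waits), E[trials] = 5/p = 5/(7/12) = 60/7.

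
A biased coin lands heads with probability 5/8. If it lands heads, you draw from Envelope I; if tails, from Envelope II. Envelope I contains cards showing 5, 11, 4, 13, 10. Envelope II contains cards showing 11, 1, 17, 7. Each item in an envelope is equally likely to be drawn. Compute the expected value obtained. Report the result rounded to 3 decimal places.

8.750

E[X | Envelope I] = (5 + 11 + 4 + 13 + 10)/5 = 43/5
E[X | Envelope II] = (11 + 1 + 17 + 7)/4 = 9
E[X] = (5/8)·43/5 + (3/8)·9 = 35/4 ≈ 8.750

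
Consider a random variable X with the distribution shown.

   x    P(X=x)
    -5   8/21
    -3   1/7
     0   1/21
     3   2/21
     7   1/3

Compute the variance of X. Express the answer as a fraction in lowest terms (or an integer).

1368/49

E[X] = (8/21)·(-5) + (1/7)·(-3) + (1/21)·0 + (2/21)·3 + (1/3)·7 = 2/7
E[X²] = (8/21)·25 + (1/7)·9 + (1/21)·0 + (2/21)·9 + (1/3)·49 = 28
Var(X) = 28 − (2/7)² = 1368/49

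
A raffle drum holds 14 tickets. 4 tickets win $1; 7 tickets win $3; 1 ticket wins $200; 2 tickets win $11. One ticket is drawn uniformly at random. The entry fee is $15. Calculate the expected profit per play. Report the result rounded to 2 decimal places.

E[payout] = (4/14)·1 + (7/14)·3 + (1/14)·200 + (2/14)·11 = 247/14
Expected profit = 247/14 − 15 = 37/14 ≈ $2.64

$2.64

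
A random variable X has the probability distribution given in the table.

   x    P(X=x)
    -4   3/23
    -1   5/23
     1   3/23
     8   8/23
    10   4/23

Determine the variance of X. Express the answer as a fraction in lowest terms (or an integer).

14164/529

E[X] = (3/23)·(-4) + (5/23)·(-1) + (3/23)·1 + (8/23)·8 + (4/23)·10 = 90/23
E[X²] = (3/23)·16 + (5/23)·1 + (3/23)·1 + (8/23)·64 + (4/23)·100 = 968/23
Var(X) = 968/23 − (90/23)² = 14164/529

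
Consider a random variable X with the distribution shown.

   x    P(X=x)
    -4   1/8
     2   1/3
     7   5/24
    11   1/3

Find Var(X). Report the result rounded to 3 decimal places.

E[X] = (1/8)·(-4) + (1/3)·2 + (5/24)·7 + (1/3)·11 = 127/24
E[X²] = (1/8)·16 + (1/3)·4 + (5/24)·49 + (1/3)·121 = 431/8
Var(X) = 431/8 − (127/24)² = 14903/576 ≈ 25.873

25.873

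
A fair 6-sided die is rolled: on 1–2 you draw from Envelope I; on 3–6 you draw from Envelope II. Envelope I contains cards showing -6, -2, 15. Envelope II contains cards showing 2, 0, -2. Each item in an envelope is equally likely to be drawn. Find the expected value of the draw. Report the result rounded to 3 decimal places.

E[X | Envelope I] = (-6 − 2 + 15)/3 = 7/3
E[X | Envelope II] = (2 + 0 − 2)/3 = 0
E[X] = (1/3)·7/3 + (2/3)·0 = 7/9 ≈ 0.778

0.778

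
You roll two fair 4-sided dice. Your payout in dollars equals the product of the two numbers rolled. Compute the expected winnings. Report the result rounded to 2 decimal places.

$6.25

Distribution of the product of the two numbers rolled: 1 w.p. 1/16, 2 w.p. 1/8, 3 w.p. 1/8, 4 w.p. 3/16, 6 w.p. 1/8, 8 w.p. 1/8, …
E[payout] = (1/16)·1 + (1/8)·2 + (1/8)·3 + (3/16)·4 + (1/8)·6 + (1/8)·8 + (1/16)·9 + (1/8)·12 + (1/16)·16 = 25/4
≈ $6.25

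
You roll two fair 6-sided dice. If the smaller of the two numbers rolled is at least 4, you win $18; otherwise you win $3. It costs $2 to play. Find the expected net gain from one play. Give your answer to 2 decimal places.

$4.75

E[payout] = (3/4)·3 + (1/4)·18 = 27/4
Expected profit = 27/4 − 2 = 19/4 ≈ $4.75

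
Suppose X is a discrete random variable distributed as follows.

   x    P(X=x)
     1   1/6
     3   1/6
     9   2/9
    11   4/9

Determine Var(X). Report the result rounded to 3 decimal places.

E[X] = (1/6)·1 + (1/6)·3 + (2/9)·9 + (4/9)·11 = 68/9
E[X²] = (1/6)·1 + (1/6)·9 + (2/9)·81 + (4/9)·121 = 661/9
Var(X) = 661/9 − (68/9)² = 1325/81 ≈ 16.358

16.358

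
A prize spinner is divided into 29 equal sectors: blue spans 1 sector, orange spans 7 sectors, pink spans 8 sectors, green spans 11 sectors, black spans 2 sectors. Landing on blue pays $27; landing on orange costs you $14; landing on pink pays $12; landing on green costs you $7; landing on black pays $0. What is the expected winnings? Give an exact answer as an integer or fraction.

-52/29 dollars

E[payout] = (1/29)·27 + (7/29)·(-14) + (8/29)·12 + (11/29)·(-7) + (2/29)·0 = -52/29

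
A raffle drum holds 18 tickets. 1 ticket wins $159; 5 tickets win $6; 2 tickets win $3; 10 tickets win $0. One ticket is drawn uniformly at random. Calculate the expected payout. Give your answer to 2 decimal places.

E[payout] = (1/18)·159 + (5/18)·6 + (2/18)·3 + (10/18)·0 = 65/6
≈ $10.83

$10.83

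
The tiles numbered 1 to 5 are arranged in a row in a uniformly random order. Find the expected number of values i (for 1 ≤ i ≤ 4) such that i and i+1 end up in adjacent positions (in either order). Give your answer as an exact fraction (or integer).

8/5

For each i ∈ {1,…,4}, let Xᵢ = 1 if i and i+1 are adjacent. P(Xᵢ=1) = 2·(5−1)!/5! = 2/5.
By linearity, E[ΣXᵢ] = (4)·(2/5) = 8/5.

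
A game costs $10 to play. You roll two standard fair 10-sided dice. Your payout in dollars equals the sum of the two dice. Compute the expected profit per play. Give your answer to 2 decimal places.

Distribution of the sum of the two dice: 2 w.p. 1/100, 3 w.p. 1/50, 4 w.p. 3/100, 5 w.p. 1/25, 6 w.p. 1/20, 7 w.p. 3/50, …
E[payout] = (1/100)·2 + (1/50)·3 + (3/100)·4 + (1/25)·5 + (1/20)·6 + (3/50)·7 + (7/100)·8 + (2/25)·9 + (9/100)·10 + (1/10)·11 + (9/100)·12 + (2/25)·13 + (7/100)·14 + (3/50)·15 + (1/20)·16 + (1/25)·17 + (3/100)·18 + (1/50)·19 + (1/100)·20 = 11
Expected profit = 11 − 10 = 1 ≈ $1.00

$1.00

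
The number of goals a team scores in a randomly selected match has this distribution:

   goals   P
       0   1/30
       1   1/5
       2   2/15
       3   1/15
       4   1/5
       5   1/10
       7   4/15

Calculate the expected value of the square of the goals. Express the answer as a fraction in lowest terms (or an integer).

201/10

E[X²] = (1/30)·0 + (1/5)·1 + (2/15)·4 + (1/15)·9 + (1/5)·16 + (1/10)·25 + (4/15)·49
     = 201/10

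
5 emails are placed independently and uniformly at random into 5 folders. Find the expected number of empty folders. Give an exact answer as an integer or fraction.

Let Xⱼ=1 if folder j is empty. P(Xⱼ=1) = ((5-1)/5)^5 = 1024/3125.
By linearity, E[#empty] = 5·1024/3125 = 1024/625.

1024/625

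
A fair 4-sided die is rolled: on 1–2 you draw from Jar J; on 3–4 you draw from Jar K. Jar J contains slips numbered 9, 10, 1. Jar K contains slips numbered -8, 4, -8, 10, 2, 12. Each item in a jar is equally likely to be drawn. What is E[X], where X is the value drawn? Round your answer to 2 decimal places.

4.33

E[X | Jar J] = (9 + 10 + 1)/3 = 20/3
E[X | Jar K] = (-8 + 4 − 8 + 10 + 2 + 12)/6 = 2
E[X] = (1/2)·20/3 + (1/2)·2 = 13/3 ≈ 4.33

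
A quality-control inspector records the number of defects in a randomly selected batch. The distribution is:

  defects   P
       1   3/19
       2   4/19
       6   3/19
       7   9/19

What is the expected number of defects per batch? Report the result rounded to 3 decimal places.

E[X] = (3/19)·1 + (4/19)·2 + (3/19)·6 + (9/19)·7
     = 92/19 ≈ 4.842

4.842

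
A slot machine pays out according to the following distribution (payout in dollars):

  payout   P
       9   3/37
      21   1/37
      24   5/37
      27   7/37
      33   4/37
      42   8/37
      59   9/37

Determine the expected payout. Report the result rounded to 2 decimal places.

$36.65

E[X] = (3/37)·9 + (1/37)·21 + (5/37)·24 + (7/37)·27 + (4/37)·33 + (8/37)·42 + (9/37)·59
     = 1356/37 ≈ 36.65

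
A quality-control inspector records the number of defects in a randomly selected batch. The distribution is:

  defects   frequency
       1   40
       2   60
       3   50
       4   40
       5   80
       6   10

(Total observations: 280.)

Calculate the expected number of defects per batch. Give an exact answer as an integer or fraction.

Total = 280, so P(defects=1) = 40/280, etc.
E[X] = (1/7)·1 + (3/14)·2 + (5/28)·3 + (1/7)·4 + (2/7)·5 + (1/28)·6
     = 93/28

93/28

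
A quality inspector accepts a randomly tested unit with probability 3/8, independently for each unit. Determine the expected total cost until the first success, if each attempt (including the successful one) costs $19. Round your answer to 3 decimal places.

E[#attempts] = 1/p = 8/3; E[cost] = 19·8/3 = 152/3.
≈ 50.667

$50.667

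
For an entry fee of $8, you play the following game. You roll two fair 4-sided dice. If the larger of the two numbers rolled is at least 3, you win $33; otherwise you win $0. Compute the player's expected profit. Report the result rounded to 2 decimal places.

E[payout] = (1/4)·0 + (3/4)·33 = 99/4
Expected profit = 99/4 − 8 = 67/4 ≈ $16.75

$16.75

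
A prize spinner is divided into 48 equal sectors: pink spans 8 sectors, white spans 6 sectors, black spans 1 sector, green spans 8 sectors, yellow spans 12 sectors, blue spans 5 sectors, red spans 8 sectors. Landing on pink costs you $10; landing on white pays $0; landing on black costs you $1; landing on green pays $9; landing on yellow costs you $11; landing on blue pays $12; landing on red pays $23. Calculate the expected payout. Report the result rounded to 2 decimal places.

E[payout] = (8/48)·(-10) + (6/48)·0 + (1/48)·(-1) + (8/48)·9 + (12/48)·(-11) + (5/48)·12 + (8/48)·23 = 103/48
≈ $2.15

$2.15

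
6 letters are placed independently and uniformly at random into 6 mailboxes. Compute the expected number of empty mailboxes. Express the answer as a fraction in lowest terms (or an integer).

Let Xⱼ=1 if mailbox j is empty. P(Xⱼ=1) = ((6-1)/6)^6 = 15625/46656.
By linearity, E[#empty] = 6·15625/46656 = 15625/7776.

15625/7776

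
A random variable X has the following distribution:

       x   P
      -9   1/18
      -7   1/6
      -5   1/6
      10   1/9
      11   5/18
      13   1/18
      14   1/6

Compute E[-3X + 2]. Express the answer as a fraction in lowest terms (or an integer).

E[-3x+2] = (1/18)·29 + (1/6)·23 + (1/6)·17 + (1/9)·(-28) + (5/18)·(-31) + (1/18)·(-37) + (1/6)·(-40)
     = -73/6

-73/6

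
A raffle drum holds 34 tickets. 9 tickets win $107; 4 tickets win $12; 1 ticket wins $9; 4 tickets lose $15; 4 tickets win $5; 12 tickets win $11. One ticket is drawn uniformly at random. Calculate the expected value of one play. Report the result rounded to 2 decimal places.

$32.71

E[payout] = (9/34)·107 + (4/34)·12 + (1/34)·9 + (4/34)·(-15) + (4/34)·5 + (12/34)·11 = 556/17
≈ $32.71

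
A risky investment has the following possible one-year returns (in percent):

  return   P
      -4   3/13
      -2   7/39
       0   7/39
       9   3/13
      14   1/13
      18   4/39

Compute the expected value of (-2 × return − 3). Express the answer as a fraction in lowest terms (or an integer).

E[-2x-3] = (3/13)·5 + (7/39)·1 + (7/39)·(-3) + (3/13)·(-21) + (1/13)·(-31) + (4/39)·(-39)
     = -407/39

-407/39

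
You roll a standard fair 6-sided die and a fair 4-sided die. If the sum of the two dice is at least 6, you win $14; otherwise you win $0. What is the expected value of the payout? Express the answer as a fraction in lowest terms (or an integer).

E[payout] = (5/12)·0 + (7/12)·14 = 49/6

49/6 dollars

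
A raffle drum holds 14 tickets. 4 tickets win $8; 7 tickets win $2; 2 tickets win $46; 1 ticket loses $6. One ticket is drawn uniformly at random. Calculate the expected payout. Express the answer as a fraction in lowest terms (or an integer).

E[payout] = (4/14)·8 + (7/14)·2 + (2/14)·46 + (1/14)·(-6) = 66/7

66/7 dollars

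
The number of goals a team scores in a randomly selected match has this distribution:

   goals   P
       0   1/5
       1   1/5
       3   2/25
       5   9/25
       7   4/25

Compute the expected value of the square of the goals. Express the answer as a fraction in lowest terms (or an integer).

E[X²] = (1/5)·0 + (1/5)·1 + (2/25)·9 + (9/25)·25 + (4/25)·49
     = 444/25

444/25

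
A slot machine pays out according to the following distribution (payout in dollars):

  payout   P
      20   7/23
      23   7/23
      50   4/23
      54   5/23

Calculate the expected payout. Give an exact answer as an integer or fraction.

E[X] = (7/23)·20 + (7/23)·23 + (4/23)·50 + (5/23)·54
     = 771/23

771/23 dollars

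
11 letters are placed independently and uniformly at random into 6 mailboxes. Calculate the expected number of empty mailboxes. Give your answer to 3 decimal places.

Let Xⱼ=1 if mailbox j is empty. P(Xⱼ=1) = ((6-1)/6)^11 = 48828125/362797056.
By linearity, E[#empty] = 6·48828125/362797056 = 48828125/60466176.
≈ 0.808

0.808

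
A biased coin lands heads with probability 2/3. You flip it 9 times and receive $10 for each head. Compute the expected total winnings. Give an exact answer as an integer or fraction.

$60

E[#heads] = 9·2/3 = 6 (linearity over flips).
E[winnings] = 10·6 = 60.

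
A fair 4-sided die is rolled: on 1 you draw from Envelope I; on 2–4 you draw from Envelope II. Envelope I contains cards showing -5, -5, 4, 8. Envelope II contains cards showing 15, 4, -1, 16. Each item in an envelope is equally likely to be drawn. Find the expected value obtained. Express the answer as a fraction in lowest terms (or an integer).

E[X | Envelope I] = (-5 − 5 + 4 + 8)/4 = 1/2
E[X | Envelope II] = (15 + 4 − 1 + 16)/4 = 17/2
E[X] = (1/4)·1/2 + (3/4)·17/2 = 13/2

13/2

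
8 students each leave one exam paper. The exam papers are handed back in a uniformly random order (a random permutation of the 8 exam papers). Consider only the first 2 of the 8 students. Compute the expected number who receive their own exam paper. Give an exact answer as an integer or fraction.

1/4

Let Xᵢ = 1 if person i gets their own exam paper. For each i, P(Xᵢ=1) = 1/8.
By linearity of expectation, E[X₁+…+X_2] = 2·(1/8) = 1/4.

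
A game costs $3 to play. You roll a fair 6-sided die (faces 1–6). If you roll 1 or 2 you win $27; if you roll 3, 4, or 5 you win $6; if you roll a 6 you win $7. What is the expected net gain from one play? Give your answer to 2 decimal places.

E[payout] = (1/2)·6 + (1/6)·7 + (1/3)·27 = 79/6
Expected profit = 79/6 − 3 = 61/6 ≈ $10.17

$10.17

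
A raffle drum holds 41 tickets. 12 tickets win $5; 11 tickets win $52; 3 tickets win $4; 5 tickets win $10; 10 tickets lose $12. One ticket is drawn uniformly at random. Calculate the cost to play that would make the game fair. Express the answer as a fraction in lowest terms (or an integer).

$14

E[payout] = (12/41)·5 + (11/41)·52 + (3/41)·4 + (5/41)·10 + (10/41)·(-12) = 14
Fair fee = E[payout] = 14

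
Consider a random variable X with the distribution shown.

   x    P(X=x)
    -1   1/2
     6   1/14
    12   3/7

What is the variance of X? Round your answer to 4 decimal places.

E[X] = (1/2)·(-1) + (1/14)·6 + (3/7)·12 = 71/14
E[X²] = (1/2)·1 + (1/14)·36 + (3/7)·144 = 907/14
Var(X) = 907/14 − (71/14)² = 7657/196 ≈ 39.0663

39.0663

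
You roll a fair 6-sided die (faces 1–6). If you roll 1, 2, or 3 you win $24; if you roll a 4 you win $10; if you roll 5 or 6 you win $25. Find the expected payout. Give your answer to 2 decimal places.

E[payout] = (1/6)·10 + (1/2)·24 + (1/3)·25 = 22
≈ $22.00

$22.00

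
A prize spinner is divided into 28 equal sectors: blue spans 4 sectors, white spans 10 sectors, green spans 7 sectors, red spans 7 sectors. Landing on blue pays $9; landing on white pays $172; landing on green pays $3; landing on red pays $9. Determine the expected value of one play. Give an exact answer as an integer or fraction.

460/7 dollars

E[payout] = (4/28)·9 + (10/28)·172 + (7/28)·3 + (7/28)·9 = 460/7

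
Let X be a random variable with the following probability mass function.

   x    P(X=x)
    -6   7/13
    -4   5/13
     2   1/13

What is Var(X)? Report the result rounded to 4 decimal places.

4.5444

E[X] = (7/13)·(-6) + (5/13)·(-4) + (1/13)·2 = -60/13
E[X²] = (7/13)·36 + (5/13)·16 + (1/13)·4 = 336/13
Var(X) = 336/13 − (-60/13)² = 768/169 ≈ 4.5444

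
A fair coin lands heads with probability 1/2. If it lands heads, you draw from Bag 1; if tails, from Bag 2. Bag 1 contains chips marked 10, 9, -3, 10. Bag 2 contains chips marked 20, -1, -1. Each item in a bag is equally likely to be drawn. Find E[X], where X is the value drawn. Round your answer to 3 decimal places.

E[X | Bag 1] = (10 + 9 − 3 + 10)/4 = 13/2
E[X | Bag 2] = (20 − 1 − 1)/3 = 6
E[X] = (1/2)·13/2 + (1/2)·6 = 25/4 ≈ 6.250

6.250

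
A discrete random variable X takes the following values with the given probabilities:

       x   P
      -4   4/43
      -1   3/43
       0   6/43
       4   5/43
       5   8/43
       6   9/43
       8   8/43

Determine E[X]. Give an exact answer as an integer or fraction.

E[X] = (4/43)·(-4) + (3/43)·(-1) + (6/43)·0 + (5/43)·4 + (8/43)·5 + (9/43)·6 + (8/43)·8
     = 159/43

159/43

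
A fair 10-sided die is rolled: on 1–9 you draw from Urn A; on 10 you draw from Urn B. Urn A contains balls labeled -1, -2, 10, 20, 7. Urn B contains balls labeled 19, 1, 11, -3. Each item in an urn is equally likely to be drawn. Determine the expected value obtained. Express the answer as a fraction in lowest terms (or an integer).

E[X | Urn A] = (-1 − 2 + 10 + 20 + 7)/5 = 34/5
E[X | Urn B] = (19 + 1 + 11 − 3)/4 = 7
E[X] = (9/10)·34/5 + (1/10)·7 = 341/50

341/50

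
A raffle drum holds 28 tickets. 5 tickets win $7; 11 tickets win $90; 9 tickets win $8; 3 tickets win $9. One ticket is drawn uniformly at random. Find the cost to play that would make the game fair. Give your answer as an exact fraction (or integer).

281/7 dollars

E[payout] = (5/28)·7 + (11/28)·90 + (9/28)·8 + (3/28)·9 = 281/7
Fair fee = E[payout] = 281/7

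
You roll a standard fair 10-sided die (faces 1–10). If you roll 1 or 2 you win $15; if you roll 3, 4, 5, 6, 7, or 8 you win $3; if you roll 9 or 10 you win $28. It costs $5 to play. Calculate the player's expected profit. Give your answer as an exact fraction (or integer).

27/5 dollars

E[payout] = (3/5)·3 + (1/5)·15 + (1/5)·28 = 52/5
Expected profit = 52/5 − 5 = 27/5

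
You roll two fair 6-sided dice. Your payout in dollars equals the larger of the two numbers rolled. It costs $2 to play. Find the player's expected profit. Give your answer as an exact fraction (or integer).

89/36 dollars

Distribution of the larger of the two numbers rolled: 1 w.p. 1/36, 2 w.p. 1/12, 3 w.p. 5/36, 4 w.p. 7/36, 5 w.p. 1/4, 6 w.p. 11/36
E[payout] = (1/36)·1 + (1/12)·2 + (5/36)·3 + (7/36)·4 + (1/4)·5 + (11/36)·6 = 161/36
Expected profit = 161/36 − 2 = 89/36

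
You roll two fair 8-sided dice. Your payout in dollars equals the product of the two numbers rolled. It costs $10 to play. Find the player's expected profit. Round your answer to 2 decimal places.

Distribution of the product of the two numbers rolled: 1 w.p. 1/64, 2 w.p. 1/32, 3 w.p. 1/32, 4 w.p. 3/64, 5 w.p. 1/32, 6 w.p. 1/16, …
E[payout] = (1/64)·1 + (1/32)·2 + (1/32)·3 + (3/64)·4 + (1/32)·5 + (1/16)·6 + (1/32)·7 + (1/16)·8 + (1/64)·9 + (1/32)·10 + (1/16)·12 + (1/32)·14 + (1/32)·15 + (3/64)·16 + (1/32)·18 + (1/32)·20 + (1/32)·21 + (1/16)·24 + (1/64)·25 + (1/32)·28 + (1/32)·30 + (1/32)·32 + (1/32)·35 + (1/64)·36 + (1/32)·40 + (1/32)·42 + (1/32)·48 + (1/64)·49 + (1/32)·56 + (1/64)·64 = 81/4
Expected profit = 81/4 − 10 = 41/4 ≈ $10.25

$10.25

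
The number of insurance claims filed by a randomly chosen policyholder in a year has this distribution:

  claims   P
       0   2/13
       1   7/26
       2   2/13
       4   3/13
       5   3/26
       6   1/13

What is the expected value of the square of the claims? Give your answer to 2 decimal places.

E[X²] = (2/13)·0 + (7/26)·1 + (2/13)·4 + (3/13)·16 + (3/26)·25 + (1/13)·36
     = 133/13 ≈ 10.23

10.23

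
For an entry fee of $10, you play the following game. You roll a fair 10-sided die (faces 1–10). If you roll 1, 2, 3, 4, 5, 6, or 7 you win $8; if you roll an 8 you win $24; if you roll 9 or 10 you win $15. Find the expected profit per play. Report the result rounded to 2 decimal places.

E[payout] = (7/10)·8 + (1/5)·15 + (1/10)·24 = 11
Expected profit = 11 − 10 = 1 ≈ $1.00

$1.00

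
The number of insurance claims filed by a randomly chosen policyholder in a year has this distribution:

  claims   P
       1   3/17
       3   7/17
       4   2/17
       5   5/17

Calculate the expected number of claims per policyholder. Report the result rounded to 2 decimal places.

E[X] = (3/17)·1 + (7/17)·3 + (2/17)·4 + (5/17)·5
     = 57/17 ≈ 3.35

3.35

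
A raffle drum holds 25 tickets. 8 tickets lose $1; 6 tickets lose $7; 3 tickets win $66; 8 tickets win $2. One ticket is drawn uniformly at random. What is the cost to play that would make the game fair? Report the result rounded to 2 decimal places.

$6.56

E[payout] = (8/25)·(-1) + (6/25)·(-7) + (3/25)·66 + (8/25)·2 = 164/25
Fair fee = E[payout] = 164/25 ≈ $6.56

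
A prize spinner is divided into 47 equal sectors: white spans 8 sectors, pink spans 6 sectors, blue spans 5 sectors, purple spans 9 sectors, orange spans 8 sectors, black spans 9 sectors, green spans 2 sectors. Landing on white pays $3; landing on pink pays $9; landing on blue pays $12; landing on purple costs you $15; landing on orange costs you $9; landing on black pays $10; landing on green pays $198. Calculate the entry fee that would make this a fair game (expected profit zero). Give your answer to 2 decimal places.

$8.87

E[payout] = (8/47)·3 + (6/47)·9 + (5/47)·12 + (9/47)·(-15) + (8/47)·(-9) + (9/47)·10 + (2/47)·198 = 417/47
Fair fee = E[payout] = 417/47 ≈ $8.87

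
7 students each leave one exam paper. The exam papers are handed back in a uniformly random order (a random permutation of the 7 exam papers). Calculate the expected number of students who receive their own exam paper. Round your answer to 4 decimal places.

Let Xᵢ = 1 if person i gets their own exam paper. For each i, P(Xᵢ=1) = 1/7.
By linearity of expectation, E[X₁+…+X_7] = 7·(1/7) = 1.
≈ 1.0000

1.0000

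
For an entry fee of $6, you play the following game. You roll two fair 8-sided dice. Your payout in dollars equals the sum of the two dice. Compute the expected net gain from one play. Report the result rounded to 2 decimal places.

$3.00

Distribution of the sum of the two dice: 2 w.p. 1/64, 3 w.p. 1/32, 4 w.p. 3/64, 5 w.p. 1/16, 6 w.p. 5/64, 7 w.p. 3/32, …
E[payout] = (1/64)·2 + (1/32)·3 + (3/64)·4 + (1/16)·5 + (5/64)·6 + (3/32)·7 + (7/64)·8 + (1/8)·9 + (7/64)·10 + (3/32)·11 + (5/64)·12 + (1/16)·13 + (3/64)·14 + (1/32)·15 + (1/64)·16 = 9
Expected profit = 9 − 6 = 3 ≈ $3.00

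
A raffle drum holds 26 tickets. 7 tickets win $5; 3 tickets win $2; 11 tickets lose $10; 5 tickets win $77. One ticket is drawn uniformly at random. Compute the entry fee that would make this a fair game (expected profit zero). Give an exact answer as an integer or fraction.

E[payout] = (7/26)·5 + (3/26)·2 + (11/26)·(-10) + (5/26)·77 = 158/13
Fair fee = E[payout] = 158/13

158/13 dollars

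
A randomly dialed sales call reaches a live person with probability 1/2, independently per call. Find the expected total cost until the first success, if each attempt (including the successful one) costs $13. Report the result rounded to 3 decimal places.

E[#attempts] = 1/p = 2; E[cost] = 13·2 = 26.
≈ 26.000

$26.000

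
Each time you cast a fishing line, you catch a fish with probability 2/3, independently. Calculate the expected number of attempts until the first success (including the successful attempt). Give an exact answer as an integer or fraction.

For a geometric distribution, E[trials] = 1/p = 1/(2/3) = 3/2.

3/2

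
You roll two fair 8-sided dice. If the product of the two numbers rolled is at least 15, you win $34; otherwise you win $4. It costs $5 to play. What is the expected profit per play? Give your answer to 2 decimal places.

$15.41

E[payout] = (29/64)·4 + (35/64)·34 = 653/32
Expected profit = 653/32 − 5 = 493/32 ≈ $15.41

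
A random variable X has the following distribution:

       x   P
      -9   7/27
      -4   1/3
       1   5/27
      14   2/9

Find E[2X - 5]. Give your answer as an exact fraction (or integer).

E[2x-5] = (7/27)·(-23) + (1/3)·(-13) + (5/27)·(-3) + (2/9)·23
     = -155/27

-155/27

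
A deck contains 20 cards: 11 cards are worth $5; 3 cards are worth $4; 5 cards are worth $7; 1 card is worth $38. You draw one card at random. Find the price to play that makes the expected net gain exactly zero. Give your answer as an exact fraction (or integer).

E[payout] = (11/20)·5 + (3/20)·4 + (5/20)·7 + (1/20)·38 = 7
Fair fee = E[payout] = 7

$7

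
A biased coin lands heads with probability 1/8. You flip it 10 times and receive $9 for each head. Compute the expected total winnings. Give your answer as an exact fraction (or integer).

45/4 dollars

E[#heads] = 10·1/8 = 5/4 (linearity over flips).
E[winnings] = 9·5/4 = 45/4.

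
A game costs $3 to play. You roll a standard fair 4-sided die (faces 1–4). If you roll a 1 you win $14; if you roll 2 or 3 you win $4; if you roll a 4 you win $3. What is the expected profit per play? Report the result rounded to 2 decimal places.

$3.25

E[payout] = (1/4)·3 + (1/2)·4 + (1/4)·14 = 25/4
Expected profit = 25/4 − 3 = 13/4 ≈ $3.25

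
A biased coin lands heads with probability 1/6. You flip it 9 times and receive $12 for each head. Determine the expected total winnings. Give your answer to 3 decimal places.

E[#heads] = 9·1/6 = 3/2 (linearity over flips).
E[winnings] = 12·3/2 = 18.
≈ 18.000

$18.000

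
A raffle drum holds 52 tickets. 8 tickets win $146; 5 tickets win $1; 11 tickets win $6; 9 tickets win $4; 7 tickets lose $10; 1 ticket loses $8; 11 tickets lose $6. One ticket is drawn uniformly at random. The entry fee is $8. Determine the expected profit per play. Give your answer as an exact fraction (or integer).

55/4 dollars

E[payout] = (8/52)·146 + (5/52)·1 + (11/52)·6 + (9/52)·4 + (7/52)·(-10) + (1/52)·(-8) + (11/52)·(-6) = 87/4
Expected profit = 87/4 − 8 = 55/4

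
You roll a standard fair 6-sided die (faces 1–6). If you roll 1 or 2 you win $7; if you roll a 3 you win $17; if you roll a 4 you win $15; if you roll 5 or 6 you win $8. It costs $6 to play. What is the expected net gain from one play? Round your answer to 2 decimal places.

E[payout] = (1/3)·7 + (1/3)·8 + (1/6)·15 + (1/6)·17 = 31/3
Expected profit = 31/3 − 6 = 13/3 ≈ $4.33

$4.33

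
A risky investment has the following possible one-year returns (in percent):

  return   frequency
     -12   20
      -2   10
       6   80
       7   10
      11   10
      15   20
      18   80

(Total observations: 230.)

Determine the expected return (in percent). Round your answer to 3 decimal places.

9.304

Total = 230, so P(return=-12) = 20/230, etc.
E[X] = (2/23)·(-12) + (1/23)·(-2) + (8/23)·6 + (1/23)·7 + (1/23)·11 + (2/23)·15 + (8/23)·18
     = 214/23 ≈ 9.304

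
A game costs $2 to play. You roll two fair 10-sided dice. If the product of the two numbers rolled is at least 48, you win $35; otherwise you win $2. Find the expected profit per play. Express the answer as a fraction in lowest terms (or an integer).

E[payout] = (19/25)·2 + (6/25)·35 = 248/25
Expected profit = 248/25 − 2 = 198/25

198/25 dollars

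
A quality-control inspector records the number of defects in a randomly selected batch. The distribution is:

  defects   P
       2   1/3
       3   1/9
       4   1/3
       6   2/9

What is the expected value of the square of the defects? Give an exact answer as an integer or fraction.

47/3

E[X²] = (1/3)·4 + (1/9)·9 + (1/3)·16 + (2/9)·36
     = 47/3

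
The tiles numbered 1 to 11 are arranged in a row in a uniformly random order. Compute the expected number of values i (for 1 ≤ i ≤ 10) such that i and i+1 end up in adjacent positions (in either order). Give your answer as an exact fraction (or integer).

20/11

For each i ∈ {1,…,10}, let Xᵢ = 1 if i and i+1 are adjacent. P(Xᵢ=1) = 2·(11−1)!/11! = 2/11.
By linearity, E[ΣXᵢ] = (10)·(2/11) = 20/11.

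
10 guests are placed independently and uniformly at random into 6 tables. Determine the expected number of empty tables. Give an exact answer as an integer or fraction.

9765625/10077696

Let Xⱼ=1 if table j is empty. P(Xⱼ=1) = ((6-1)/6)^10 = 9765625/60466176.
By linearity, E[#empty] = 6·9765625/60466176 = 9765625/10077696.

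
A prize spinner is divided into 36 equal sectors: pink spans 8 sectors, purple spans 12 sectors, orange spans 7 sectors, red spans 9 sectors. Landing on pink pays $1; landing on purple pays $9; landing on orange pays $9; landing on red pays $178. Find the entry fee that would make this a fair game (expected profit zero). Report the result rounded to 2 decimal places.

$49.47

E[payout] = (8/36)·1 + (12/36)·9 + (7/36)·9 + (9/36)·178 = 1781/36
Fair fee = E[payout] = 1781/36 ≈ $49.47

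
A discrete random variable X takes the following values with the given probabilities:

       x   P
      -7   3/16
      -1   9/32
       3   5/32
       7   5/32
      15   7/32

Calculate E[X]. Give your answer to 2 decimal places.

3.25

E[X] = (3/16)·(-7) + (9/32)·(-1) + (5/32)·3 + (5/32)·7 + (7/32)·15
     = 13/4 ≈ 3.25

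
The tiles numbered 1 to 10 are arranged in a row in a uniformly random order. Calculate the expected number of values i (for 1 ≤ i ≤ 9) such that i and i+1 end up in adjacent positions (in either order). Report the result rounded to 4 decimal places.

For each i ∈ {1,…,9}, let Xᵢ = 1 if i and i+1 are adjacent. P(Xᵢ=1) = 2·(10−1)!/10! = 2/10.
By linearity, E[ΣXᵢ] = (9)·(2/10) = 9/5.
≈ 1.8000

1.8000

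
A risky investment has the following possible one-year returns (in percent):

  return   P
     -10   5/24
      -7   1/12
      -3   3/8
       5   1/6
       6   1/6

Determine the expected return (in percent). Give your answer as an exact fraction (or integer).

-47/24

E[X] = (5/24)·(-10) + (1/12)·(-7) + (3/8)·(-3) + (1/6)·5 + (1/6)·6
     = -47/24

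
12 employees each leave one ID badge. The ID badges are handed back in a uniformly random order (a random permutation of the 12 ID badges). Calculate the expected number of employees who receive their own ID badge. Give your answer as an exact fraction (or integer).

1

Let Xᵢ = 1 if person i gets their own ID badge. For each i, P(Xᵢ=1) = 1/12.
By linearity of expectation, E[X₁+…+X_12] = 12·(1/12) = 1.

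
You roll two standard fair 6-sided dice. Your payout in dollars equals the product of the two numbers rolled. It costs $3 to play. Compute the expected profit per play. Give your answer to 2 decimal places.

Distribution of the product of the two numbers rolled: 1 w.p. 1/36, 2 w.p. 1/18, 3 w.p. 1/18, 4 w.p. 1/12, 5 w.p. 1/18, 6 w.p. 1/9, …
E[payout] = (1/36)·1 + (1/18)·2 + (1/18)·3 + (1/12)·4 + (1/18)·5 + (1/9)·6 + (1/18)·8 + (1/36)·9 + (1/18)·10 + (1/9)·12 + (1/18)·15 + (1/36)·16 + (1/18)·18 + (1/18)·20 + (1/18)·24 + (1/36)·25 + (1/18)·30 + (1/36)·36 = 49/4
Expected profit = 49/4 − 3 = 37/4 ≈ $9.25

$9.25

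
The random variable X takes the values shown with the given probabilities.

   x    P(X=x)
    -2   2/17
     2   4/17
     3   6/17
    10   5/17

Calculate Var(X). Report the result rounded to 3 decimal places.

E[X] = (2/17)·(-2) + (4/17)·2 + (6/17)·3 + (5/17)·10 = 72/17
E[X²] = (2/17)·4 + (4/17)·4 + (6/17)·9 + (5/17)·100 = 34
Var(X) = 34 − (72/17)² = 4642/289 ≈ 16.062

16.062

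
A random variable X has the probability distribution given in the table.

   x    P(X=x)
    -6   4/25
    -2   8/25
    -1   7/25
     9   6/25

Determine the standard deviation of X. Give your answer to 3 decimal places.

5.165

E[X] = 7/25, E[X²] = 669/25
Var(X) = E[X²] − (E[X])² = 669/25 − 49/625 = 16676/625
SD(X) = √(16676/625) ≈ 5.165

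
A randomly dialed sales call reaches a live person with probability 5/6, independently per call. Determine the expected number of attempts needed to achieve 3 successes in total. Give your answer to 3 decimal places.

3.600

By linearity (sum of 3 independent geometric waits), E[trials] = 3/p = 3/(5/6) = 18/5.
≈ 3.600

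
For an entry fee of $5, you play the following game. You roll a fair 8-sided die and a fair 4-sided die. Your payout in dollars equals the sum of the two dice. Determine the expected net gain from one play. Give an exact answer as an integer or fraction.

Distribution of the sum of the two dice: 2 w.p. 1/32, 3 w.p. 1/16, 4 w.p. 3/32, 5 w.p. 1/8, 6 w.p. 1/8, 7 w.p. 1/8, …
E[payout] = (1/32)·2 + (1/16)·3 + (3/32)·4 + (1/8)·5 + (1/8)·6 + (1/8)·7 + (1/8)·8 + (1/8)·9 + (3/32)·10 + (1/16)·11 + (1/32)·12 = 7
Expected profit = 7 − 5 = 2

$2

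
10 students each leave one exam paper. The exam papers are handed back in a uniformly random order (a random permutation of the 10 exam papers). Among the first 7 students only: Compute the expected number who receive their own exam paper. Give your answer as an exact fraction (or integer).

Let Xᵢ = 1 if person i gets their own exam paper. For each i, P(Xᵢ=1) = 1/10.
By linearity of expectation, E[X₁+…+X_7] = 7·(1/10) = 7/10.

7/10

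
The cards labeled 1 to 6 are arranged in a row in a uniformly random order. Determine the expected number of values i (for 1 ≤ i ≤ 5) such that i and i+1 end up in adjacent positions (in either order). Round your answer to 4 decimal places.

1.6667

For each i ∈ {1,…,5}, let Xᵢ = 1 if i and i+1 are adjacent. P(Xᵢ=1) = 2·(6−1)!/6! = 2/6.
By linearity, E[ΣXᵢ] = (5)·(2/6) = 5/3.
≈ 1.6667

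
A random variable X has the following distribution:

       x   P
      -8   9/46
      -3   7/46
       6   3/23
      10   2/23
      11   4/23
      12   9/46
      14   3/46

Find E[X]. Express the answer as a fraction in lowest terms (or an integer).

E[X] = (9/46)·(-8) + (7/46)·(-3) + (3/23)·6 + (2/23)·10 + (4/23)·11 + (9/46)·12 + (3/46)·14
     = 221/46

221/46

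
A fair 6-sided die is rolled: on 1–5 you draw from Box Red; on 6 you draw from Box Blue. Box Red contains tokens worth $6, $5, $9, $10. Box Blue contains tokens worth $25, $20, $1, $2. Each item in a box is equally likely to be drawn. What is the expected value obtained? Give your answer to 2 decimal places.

$8.25

E[X | Box Red] = (6 + 5 + 9 + 10)/4 = 15/2
E[X | Box Blue] = (25 + 20 + 1 + 2)/4 = 12
E[X] = (5/6)·15/2 + (1/6)·12 = 33/4 ≈ 8.25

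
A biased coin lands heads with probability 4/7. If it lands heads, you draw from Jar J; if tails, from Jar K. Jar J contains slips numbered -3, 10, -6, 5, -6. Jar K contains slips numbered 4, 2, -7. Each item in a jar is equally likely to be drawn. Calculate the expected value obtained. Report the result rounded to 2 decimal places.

-0.14

E[X | Jar J] = (-3 + 10 − 6 + 5 − 6)/5 = 0
E[X | Jar K] = (4 + 2 − 7)/3 = -1/3
E[X] = (4/7)·0 + (3/7)·(-1/3) = -1/7 ≈ -0.14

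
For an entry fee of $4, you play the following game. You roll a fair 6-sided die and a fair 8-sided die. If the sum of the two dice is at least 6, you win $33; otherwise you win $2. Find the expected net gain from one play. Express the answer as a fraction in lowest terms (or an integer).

541/24 dollars

E[payout] = (5/24)·2 + (19/24)·33 = 637/24
Expected profit = 637/24 − 4 = 541/24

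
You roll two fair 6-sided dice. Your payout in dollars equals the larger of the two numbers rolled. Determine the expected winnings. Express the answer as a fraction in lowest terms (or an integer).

Distribution of the larger of the two numbers rolled: 1 w.p. 1/36, 2 w.p. 1/12, 3 w.p. 5/36, 4 w.p. 7/36, 5 w.p. 1/4, 6 w.p. 11/36
E[payout] = (1/36)·1 + (1/12)·2 + (5/36)·3 + (7/36)·4 + (1/4)·5 + (11/36)·6 = 161/36

161/36 dollars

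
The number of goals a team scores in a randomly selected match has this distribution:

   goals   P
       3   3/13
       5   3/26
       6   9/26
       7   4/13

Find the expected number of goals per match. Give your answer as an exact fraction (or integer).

E[X] = (3/13)·3 + (3/26)·5 + (9/26)·6 + (4/13)·7
     = 11/2

11/2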